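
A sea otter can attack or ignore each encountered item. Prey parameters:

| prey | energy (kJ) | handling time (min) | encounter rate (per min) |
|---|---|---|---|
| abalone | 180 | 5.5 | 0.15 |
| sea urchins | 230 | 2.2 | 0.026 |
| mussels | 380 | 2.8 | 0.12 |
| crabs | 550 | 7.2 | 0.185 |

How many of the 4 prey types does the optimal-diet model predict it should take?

Rank by E/h (kJ/min): mussels 136, sea urchins 105, crabs 76.4, abalone 32.7. Include each in turn until the next type's E/h falls below the running intake rate.
Rate on top 1: 34.13. sea urchins: 105 > 34.13 → include.
Rate on top 2: 37.02. crabs: 76.4 > 37.02 → include.
Rate on top 3: 56.26. abalone: 32.7 < 56.26 → exclude; stop.
Optimal diet: mussels, sea urchins, crabs — 3 of 4 types.

3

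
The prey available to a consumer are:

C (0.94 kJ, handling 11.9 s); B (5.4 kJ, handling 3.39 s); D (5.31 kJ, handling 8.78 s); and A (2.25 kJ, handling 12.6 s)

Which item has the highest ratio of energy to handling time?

B

In descending order of E/h:
B: 5.4/3.39 = 1.59 kJ/s
D: 5.31/8.78 = 0.605 kJ/s
A: 2.25/12.6 = 0.179 kJ/s
C: 0.94/11.9 = 0.079 kJ/s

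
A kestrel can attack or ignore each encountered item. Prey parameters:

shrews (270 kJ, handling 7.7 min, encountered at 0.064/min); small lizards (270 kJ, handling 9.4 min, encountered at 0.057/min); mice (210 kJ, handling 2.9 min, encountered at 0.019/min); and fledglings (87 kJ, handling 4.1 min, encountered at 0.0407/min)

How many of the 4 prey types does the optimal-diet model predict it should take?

Rank by E/h (kJ/min): mice 72.4, shrews 35.1, small lizards 28.7, fledglings 21.2. Include each in turn until the next type's E/h falls below the running intake rate.
Rate on top 1: 3.782. shrews: 35.1 > 3.782 → include.
Rate on top 2: 13.74. small lizards: 28.7 > 13.74 → include.
Rate on top 3: 17.59. fledglings: 21.2 > 17.59 → include.
Optimal diet: mice, shrews, small lizards, fledglings — 4 of 4 types.

4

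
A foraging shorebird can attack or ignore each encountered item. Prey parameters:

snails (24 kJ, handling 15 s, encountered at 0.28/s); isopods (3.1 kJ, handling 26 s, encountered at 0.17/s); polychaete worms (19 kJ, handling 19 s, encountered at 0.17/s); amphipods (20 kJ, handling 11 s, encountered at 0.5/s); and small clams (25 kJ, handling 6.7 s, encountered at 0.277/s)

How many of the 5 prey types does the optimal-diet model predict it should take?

1

Profitabilities (E/h, kJ/s): small clams 3.73, amphipods 1.82, snails 1.6, polychaete worms 1, isopods 0.119. Add prey in this order while the next type's profitability exceeds the intake rate on those already taken.
Rate on top 1: 2.425. amphipods: 1.82 < 2.425 → exclude; stop.
Optimal diet: small clams — 1 of 5 types.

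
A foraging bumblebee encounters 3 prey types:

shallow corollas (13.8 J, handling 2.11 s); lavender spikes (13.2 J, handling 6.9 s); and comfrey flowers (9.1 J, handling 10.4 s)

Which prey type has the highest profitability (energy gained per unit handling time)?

shallow corollas

Profitability E/h (J/s): shallow corollas = 13.8/2.11 = 6.54, lavender spikes = 13.2/6.9 = 1.91, comfrey flowers = 9.1/10.4 = 0.875.
Ranked: shallow corollas > lavender spikes > comfrey flowers.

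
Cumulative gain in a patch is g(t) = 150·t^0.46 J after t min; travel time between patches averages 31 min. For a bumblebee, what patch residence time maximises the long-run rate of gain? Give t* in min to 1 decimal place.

Optimal t* satisfies g'(t*) = g(t*)/(T + t*).
g'(t) = 0.46·150·t^-0.54. Setting 0.46·150·t^-0.54 = 150·t^0.46/(31+t) gives 0.46(31+t) = t, so 0.54·t = 0.46×31.
t* = 0.46×31/0.54 = 26.41 min.

26.4 min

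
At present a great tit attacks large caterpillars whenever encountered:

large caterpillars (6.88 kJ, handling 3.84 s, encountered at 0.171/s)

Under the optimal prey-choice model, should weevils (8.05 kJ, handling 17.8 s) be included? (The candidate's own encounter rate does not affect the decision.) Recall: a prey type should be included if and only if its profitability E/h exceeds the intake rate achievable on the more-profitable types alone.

No

Intake rate on the current diet: R = (0.171×6.88) / (1 + 0.171×3.84) = 1.176/1.657 = 0.7102 kJ/s.
Profitability of weevils: 8.05/17.8 = 0.4522 kJ/s.
0.4522 < 0.7102, so adding weevils would lower the average — exclude it.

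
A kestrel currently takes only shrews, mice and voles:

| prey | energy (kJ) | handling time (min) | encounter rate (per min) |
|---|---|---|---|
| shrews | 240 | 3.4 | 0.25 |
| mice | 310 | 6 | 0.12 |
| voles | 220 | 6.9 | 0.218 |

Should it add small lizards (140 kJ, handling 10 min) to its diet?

Current rate: (0.25×240 + 0.12×310 + 0.218×220)/(1 + 0.25×3.4 + 0.12×6 + 0.218×6.9) = 35.63 kJ/min.
small lizards: E/h = 140/10 = 14 kJ/min.
Since 14 < R, time spent handling small lizards is better spent searching.

No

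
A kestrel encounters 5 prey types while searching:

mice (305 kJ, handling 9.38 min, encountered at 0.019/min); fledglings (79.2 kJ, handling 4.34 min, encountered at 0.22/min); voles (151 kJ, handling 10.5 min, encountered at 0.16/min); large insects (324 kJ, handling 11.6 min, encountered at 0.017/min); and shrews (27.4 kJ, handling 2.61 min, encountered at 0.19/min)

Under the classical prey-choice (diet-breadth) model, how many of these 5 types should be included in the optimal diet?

4

E/h in descending order: mice 32.5, large insects 27.9, fledglings 18.2, voles 14.4, shrews 10.5 kJ/min. The optimal diet is the largest prefix of this list for which every included type satisfies E_i/h_i > R on the types above it.
Rate on top 1: 4.918. large insects: 27.9 > 4.918 → include.
Rate on top 2: 8.218. fledglings: 18.2 > 8.218 → include.
Rate on top 3: 12.33. voles: 14.4 > 12.33 → include.
Rate on top 4: 13.19. shrews: 10.5 < 13.19 → exclude; stop.
Optimal diet: mice, large insects, fledglings, voles — 4 of 5 types.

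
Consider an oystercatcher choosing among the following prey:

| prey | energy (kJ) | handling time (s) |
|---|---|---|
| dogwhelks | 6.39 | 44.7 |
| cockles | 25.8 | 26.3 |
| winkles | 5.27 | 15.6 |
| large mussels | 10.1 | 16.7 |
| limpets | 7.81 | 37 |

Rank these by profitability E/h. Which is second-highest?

large mussels

In descending order of E/h:
cockles: 25.8/26.3 = 0.981 kJ/s
large mussels: 10.1/16.7 = 0.605 kJ/s
winkles: 5.27/15.6 = 0.338 kJ/s
limpets: 7.81/37 = 0.211 kJ/s
dogwhelks: 6.39/44.7 = 0.143 kJ/s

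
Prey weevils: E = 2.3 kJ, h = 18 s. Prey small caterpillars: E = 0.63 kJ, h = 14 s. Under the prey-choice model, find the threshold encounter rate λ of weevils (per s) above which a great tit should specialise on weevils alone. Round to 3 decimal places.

0.030 per s

At the threshold, the rate on weevils alone equals the profitability of small caterpillars: λ·2.3/(1 + λ·18) = 0.63/14 = 0.045.
Rearranging, λ(2.3 − 0.045×18) = 0.045, so λ = 0.045/1.49 = 0.0302 per s.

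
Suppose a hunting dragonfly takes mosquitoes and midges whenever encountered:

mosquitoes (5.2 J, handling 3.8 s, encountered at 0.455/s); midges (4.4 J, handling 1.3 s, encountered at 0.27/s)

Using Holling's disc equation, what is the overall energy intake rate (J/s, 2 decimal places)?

Energy encountered per unit search time: 0.455×5.2 + 0.27×4.4 = 3.554 J/s.
Handling time per unit search time: 0.455×3.8 + 0.27×1.3 = 2.08.
Rate = 3.554/(1 + 2.08) = 1.154 J/s.

1.15 J/s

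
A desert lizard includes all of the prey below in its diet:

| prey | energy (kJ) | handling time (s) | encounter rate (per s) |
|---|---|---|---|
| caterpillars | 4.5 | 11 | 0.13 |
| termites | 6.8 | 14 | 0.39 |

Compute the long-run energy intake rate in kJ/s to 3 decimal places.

R = Σλ_iE_i / (1 + Σλ_ih_i)
Numerator: 0.13×4.5 + 0.39×6.8 = 3.237
Denominator: 1 + 0.13×11 + 0.39×14 = 7.89
R = 3.237/7.89 = 0.4103 kJ/s

0.410 kJ/s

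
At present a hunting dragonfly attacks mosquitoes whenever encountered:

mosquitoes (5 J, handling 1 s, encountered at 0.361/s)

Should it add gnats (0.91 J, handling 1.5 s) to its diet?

Intake rate on the current diet: R = (0.361×5) / (1 + 0.361×1) = 1.805/1.361 = 1.326 J/s.
Profitability of gnats: 0.91/1.5 = 0.6067 J/s.
0.6067 < 1.326, so adding gnats would lower the average — exclude it.

No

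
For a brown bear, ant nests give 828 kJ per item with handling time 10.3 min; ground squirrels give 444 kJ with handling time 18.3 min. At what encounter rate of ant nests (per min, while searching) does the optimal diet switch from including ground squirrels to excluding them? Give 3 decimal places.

At the threshold, the rate on ant nests alone equals the profitability of ground squirrels: λ·828/(1 + λ·10.3) = 444/18.3 = 24.26.
Rearranging, λ(828 − 24.26×10.3) = 24.26, so λ = 24.26/578.1 = 0.04197 per min.

0.042 per min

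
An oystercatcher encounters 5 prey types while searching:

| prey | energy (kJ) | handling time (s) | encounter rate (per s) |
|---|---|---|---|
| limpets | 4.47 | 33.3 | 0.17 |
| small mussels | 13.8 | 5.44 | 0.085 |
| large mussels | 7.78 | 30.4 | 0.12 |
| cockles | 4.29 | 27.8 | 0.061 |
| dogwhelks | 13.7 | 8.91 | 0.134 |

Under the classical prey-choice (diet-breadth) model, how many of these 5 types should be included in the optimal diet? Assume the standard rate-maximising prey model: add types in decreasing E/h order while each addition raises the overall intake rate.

E/h in descending order: small mussels 2.54, dogwhelks 1.54, large mussels 0.256, cockles 0.154, limpets 0.134 kJ/s. The optimal diet is the largest prefix of this list for which every included type satisfies E_i/h_i > R on the types above it.
Rate on top 1: 0.8021. dogwhelks: 1.54 > 0.8021 → include.
Rate on top 2: 1.133. large mussels: 0.256 < 1.133 → exclude; stop.
Optimal diet: small mussels, dogwhelks — 2 of 5 types.

2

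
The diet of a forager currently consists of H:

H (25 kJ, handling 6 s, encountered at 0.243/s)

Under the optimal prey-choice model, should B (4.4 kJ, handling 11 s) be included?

On H alone, R = ΣλE/(1+Σλh) = 6.075/2.458 = 2.472 kJ/s.
B: E/h = 4.4/11 = 0.4 kJ/s.
Since 0.4 < R, time spent handling B is better spent searching.

No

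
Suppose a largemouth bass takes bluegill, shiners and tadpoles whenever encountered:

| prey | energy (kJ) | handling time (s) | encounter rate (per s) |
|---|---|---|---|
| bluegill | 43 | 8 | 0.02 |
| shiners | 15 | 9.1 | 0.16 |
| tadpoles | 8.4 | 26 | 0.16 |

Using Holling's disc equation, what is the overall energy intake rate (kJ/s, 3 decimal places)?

R = Σλ_iE_i / (1 + Σλ_ih_i)
Numerator: 0.02×43 + 0.16×15 + 0.16×8.4 = 4.604
Denominator: 1 + 0.02×8 + 0.16×9.1 + 0.16×26 = 6.776
R = 4.604/6.776 = 0.6795 kJ/s

0.679 kJ/s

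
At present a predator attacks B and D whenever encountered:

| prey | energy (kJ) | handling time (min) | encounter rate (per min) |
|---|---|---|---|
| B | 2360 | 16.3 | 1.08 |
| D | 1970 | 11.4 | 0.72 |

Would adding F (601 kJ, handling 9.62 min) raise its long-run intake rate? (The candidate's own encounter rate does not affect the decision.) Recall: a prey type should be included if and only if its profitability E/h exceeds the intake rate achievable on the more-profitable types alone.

On B and D alone, R = ΣλE/(1+Σλh) = 3967/26.81 = 148 kJ/min.
Profitability of F: 601/9.62 = 62.47 kJ/min.
62.47 < 148, so adding F would lower the average — exclude it.

No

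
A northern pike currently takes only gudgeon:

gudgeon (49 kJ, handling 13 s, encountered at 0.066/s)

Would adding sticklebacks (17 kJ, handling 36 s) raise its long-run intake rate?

No

Intake rate on the current diet: R = (0.066×49) / (1 + 0.066×13) = 3.234/1.858 = 1.741 kJ/s.
Profitability of sticklebacks: 17/36 = 0.4722 kJ/s.
0.4722 < 1.741, so adding sticklebacks would lower the average — exclude it.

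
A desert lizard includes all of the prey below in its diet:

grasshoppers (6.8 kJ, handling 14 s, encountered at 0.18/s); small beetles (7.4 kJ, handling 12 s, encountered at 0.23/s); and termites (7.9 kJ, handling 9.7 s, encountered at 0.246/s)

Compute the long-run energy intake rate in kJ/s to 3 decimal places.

0.562 kJ/s

R = Σλ_iE_i / (1 + Σλ_ih_i)
Numerator: 0.18×6.8 + 0.23×7.4 + 0.246×7.9 = 4.869
Denominator: 1 + 0.18×14 + 0.23×12 + 0.246×9.7 = 8.666
R = 4.869/8.666 = 0.5619 kJ/s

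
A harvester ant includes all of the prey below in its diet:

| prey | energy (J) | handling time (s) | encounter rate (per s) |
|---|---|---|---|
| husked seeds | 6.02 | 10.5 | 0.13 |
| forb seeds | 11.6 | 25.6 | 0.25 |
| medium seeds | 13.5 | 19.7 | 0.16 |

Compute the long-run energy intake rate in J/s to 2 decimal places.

Energy encountered per unit search time: 0.13×6.02 + 0.25×11.6 + 0.16×13.5 = 5.843 J/s.
Handling time per unit search time: 0.13×10.5 + 0.25×25.6 + 0.16×19.7 = 10.92.
Rate = 5.843/(1 + 10.92) = 0.4903 J/s.

0.49 J/s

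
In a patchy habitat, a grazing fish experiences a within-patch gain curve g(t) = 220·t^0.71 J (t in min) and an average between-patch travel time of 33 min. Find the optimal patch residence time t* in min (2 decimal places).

Optimal t* satisfies g'(t*) = g(t*)/(T + t*).
g'(t) = 0.71·220·t^-0.29. Setting 0.71·220·t^-0.29 = 220·t^0.71/(33+t) gives 0.71(33+t) = t, so 0.29·t = 0.71×33.
t* = 0.71×33/0.29 = 80.79 min.

80.79 min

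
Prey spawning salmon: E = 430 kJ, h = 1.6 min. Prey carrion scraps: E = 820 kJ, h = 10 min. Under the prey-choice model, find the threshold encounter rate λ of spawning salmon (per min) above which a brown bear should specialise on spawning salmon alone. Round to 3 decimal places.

At the threshold, the rate on spawning salmon alone equals the profitability of carrion scraps: λ·430/(1 + λ·1.6) = 820/10 = 82.
Rearranging, λ(430 − 82×1.6) = 82, so λ = 82/298.8 = 0.2744 per min.

0.274 per min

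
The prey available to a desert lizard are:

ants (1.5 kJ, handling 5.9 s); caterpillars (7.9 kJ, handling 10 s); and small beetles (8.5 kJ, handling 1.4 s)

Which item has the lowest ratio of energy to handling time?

ants

In descending order of E/h:
small beetles: 8.5/1.4 = 6.07 kJ/s
caterpillars: 7.9/10 = 0.79 kJ/s
ants: 1.5/5.9 = 0.254 kJ/s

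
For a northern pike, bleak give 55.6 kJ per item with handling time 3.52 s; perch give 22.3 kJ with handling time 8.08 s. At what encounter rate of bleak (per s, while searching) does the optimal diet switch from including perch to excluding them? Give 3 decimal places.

0.060 per s

Drop perch once their profitability E₂/h₂ falls below the rate achievable on bleak alone: E₂/h₂ = λE₁/(1 + λh₁).
Solve for λ: λE₁h₂ = E₂(1 + λh₁) → λ(E₁h₂ − E₂h₁) = E₂ → λ = E₂/(E₁h₂ − E₂h₁).
λ = 22.3/(55.6×8.08 − 22.3×3.52) = 22.3/370.8 = 0.06015 per s.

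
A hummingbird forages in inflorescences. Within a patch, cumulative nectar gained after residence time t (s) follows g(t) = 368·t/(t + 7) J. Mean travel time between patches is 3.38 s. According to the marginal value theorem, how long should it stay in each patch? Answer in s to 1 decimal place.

Optimal t* satisfies g'(t*) = g(t*)/(T + t*).
g'(t) = 368·7/(t + 7)². Setting 368·7/(t+7)² = 368t/[(t+7)(3.38+t)] gives 7(3.38+t) = t(t+7), so t² = 7×3.38 = 23.66.
t* = √23.66 = 4.864 s.

4.9 s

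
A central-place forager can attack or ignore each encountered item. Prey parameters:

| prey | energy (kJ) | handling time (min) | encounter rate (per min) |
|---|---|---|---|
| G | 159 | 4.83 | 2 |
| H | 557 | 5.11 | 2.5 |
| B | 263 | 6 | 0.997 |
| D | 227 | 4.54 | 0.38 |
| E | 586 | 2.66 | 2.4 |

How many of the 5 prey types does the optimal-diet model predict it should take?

1

Profitabilities (E/h, kJ/min): E 220, H 109, D 50, B 43.8, G 32.9. Add prey in this order while the next type's profitability exceeds the intake rate on those already taken.
Rate on top 1: 190.5. H: 109 < 190.5 → exclude; stop.
Optimal diet: E — 1 of 5 types.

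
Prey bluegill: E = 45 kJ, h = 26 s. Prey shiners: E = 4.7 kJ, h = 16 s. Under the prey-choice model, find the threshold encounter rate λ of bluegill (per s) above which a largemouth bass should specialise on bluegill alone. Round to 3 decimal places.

Drop shiners once their profitability E₂/h₂ falls below the rate achievable on bluegill alone: E₂/h₂ = λE₁/(1 + λh₁).
Solve for λ: λE₁h₂ = E₂(1 + λh₁) → λ(E₁h₂ − E₂h₁) = E₂ → λ = E₂/(E₁h₂ − E₂h₁).
λ = 4.7/(45×16 − 4.7×26) = 4.7/597.8 = 0.007862 per s.

0.008 per s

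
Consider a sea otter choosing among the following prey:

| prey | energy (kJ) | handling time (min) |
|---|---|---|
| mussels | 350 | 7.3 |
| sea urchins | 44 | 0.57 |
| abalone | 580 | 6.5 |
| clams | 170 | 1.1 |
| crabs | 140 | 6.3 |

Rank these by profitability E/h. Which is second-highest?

Profitability E/h (kJ/min): mussels = 350/7.3 = 47.9, sea urchins = 44/0.57 = 77.2, abalone = 580/6.5 = 89.2, clams = 170/1.1 = 155, crabs = 140/6.3 = 22.2.
Ranked: clams > abalone > sea urchins > mussels > crabs.

abalone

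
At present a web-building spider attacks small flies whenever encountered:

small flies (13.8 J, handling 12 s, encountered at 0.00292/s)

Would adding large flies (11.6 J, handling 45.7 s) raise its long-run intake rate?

Intake rate on the current diet: R = (0.00292×13.8) / (1 + 0.00292×12) = 0.0403/1.035 = 0.03893 J/s.
Profitability of large flies: 11.6/45.7 = 0.2538 J/s.
0.2538 > 0.03893, so adding large flies raises the average — include it.

Yes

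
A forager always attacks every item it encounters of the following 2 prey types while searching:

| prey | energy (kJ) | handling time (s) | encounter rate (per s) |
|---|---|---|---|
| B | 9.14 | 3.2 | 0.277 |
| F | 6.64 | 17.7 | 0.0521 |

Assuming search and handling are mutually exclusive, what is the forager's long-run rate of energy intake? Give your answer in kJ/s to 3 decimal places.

1.025 kJ/s

R = Σλ_iE_i / (1 + Σλ_ih_i)
Numerator: 0.277×9.14 + 0.0521×6.64 = 2.878
Denominator: 1 + 0.277×3.2 + 0.0521×17.7 = 2.809
R = 2.878/2.809 = 1.025 kJ/s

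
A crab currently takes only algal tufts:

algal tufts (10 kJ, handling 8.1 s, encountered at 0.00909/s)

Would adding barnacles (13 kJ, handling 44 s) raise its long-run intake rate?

Intake rate on the current diet: R = (0.00909×10) / (1 + 0.00909×8.1) = 0.0909/1.074 = 0.08467 kJ/s.
barnacles: E/h = 13/44 = 0.2955 kJ/s.
Since 0.2955 > R, including barnacles increases the long-run rate.

Yes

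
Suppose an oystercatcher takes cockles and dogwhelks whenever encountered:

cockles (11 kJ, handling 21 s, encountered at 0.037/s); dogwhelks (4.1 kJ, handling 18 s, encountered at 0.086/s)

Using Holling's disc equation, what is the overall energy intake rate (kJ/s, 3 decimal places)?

R = (0.037×11 + 0.086×4.1) / (1 + 0.037×21 + 0.086×18) = 0.7596/3.325 = 0.2285 kJ/s.

0.228 kJ/s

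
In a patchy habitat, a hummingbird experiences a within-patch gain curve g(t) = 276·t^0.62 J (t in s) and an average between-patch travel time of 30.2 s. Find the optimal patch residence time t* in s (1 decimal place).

Maximise g(t)/(T+t): set derivative to zero → g'(t)(T+t) = g(t).
g'(t) = 0.62·276·t^-0.38. Setting 0.62·276·t^-0.38 = 276·t^0.62/(30.2+t) gives 0.62(30.2+t) = t, so 0.38·t = 0.62×30.2.
t* = 0.62×30.2/0.38 = 49.27 s.

49.3 s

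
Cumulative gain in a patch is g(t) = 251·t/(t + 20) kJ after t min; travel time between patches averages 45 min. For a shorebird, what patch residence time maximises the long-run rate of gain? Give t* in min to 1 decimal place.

30.0 min

Maximise g(t)/(T+t): set derivative to zero → g'(t)(T+t) = g(t).
g'(t) = 251·20/(t + 20)². Setting 251·20/(t+20)² = 251t/[(t+20)(45+t)] gives 20(45+t) = t(t+20), so t² = 20×45 = 900.
t* = √900 = 30 min.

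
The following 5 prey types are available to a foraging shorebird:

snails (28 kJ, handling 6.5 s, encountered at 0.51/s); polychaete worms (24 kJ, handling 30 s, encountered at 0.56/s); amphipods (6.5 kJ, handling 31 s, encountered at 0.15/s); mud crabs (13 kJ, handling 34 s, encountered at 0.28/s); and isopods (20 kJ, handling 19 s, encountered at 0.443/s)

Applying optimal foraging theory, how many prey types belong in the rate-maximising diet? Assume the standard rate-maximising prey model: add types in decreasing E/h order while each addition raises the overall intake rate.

Profitabilities (E/h, kJ/s): snails 4.31, isopods 1.05, polychaete worms 0.8, mud crabs 0.382, amphipods 0.21. Add prey in this order while the next type's profitability exceeds the intake rate on those already taken.
Rate on top 1: 3.309. isopods: 1.05 < 3.309 → exclude; stop.
Optimal diet: snails — 1 of 5 types.

1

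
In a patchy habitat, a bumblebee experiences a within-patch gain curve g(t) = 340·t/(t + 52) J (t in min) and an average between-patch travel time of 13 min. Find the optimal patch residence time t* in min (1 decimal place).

26.0 min

Maximise g(t)/(T+t): set derivative to zero → g'(t)(T+t) = g(t).
g'(t) = 340·52/(t + 52)². Setting 340·52/(t+52)² = 340t/[(t+52)(13+t)] gives 52(13+t) = t(t+52), so t² = 52×13 = 676.
t* = √676 = 26 min.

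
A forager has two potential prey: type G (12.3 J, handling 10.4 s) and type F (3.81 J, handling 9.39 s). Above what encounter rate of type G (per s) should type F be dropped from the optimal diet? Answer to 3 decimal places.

The zero-one rule: include type F iff E₂/h₂ > λE₁/(1+λh₁). Equality gives the switch point.
λE₁h₂ = E₂ + λE₂h₁ ⇒ λ = E₂/(E₁h₂ − E₂h₁) = 3.81/(115.5 − 39.62) = 0.05022 per s.

0.050 per s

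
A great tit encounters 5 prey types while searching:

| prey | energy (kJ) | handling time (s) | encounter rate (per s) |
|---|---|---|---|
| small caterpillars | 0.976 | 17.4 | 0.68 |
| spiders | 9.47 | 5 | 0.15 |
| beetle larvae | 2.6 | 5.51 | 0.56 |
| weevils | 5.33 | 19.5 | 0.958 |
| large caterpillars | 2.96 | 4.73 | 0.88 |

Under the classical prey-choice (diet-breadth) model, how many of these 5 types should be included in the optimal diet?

1

Rank by E/h (kJ/s): spiders 1.89, large caterpillars 0.626, beetle larvae 0.472, weevils 0.273, small caterpillars 0.0561. Include each in turn until the next type's E/h falls below the running intake rate.
Rate on top 1: 0.8117. large caterpillars: 0.626 < 0.8117 → exclude; stop.
Optimal diet: spiders — 1 of 5 types.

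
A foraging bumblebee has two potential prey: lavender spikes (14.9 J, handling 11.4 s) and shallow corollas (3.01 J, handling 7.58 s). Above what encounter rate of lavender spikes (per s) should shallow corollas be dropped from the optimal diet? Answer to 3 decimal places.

0.038 per s

Drop shallow corollas once their profitability E₂/h₂ falls below the rate achievable on lavender spikes alone: E₂/h₂ = λE₁/(1 + λh₁).
Solve for λ: λE₁h₂ = E₂(1 + λh₁) → λ(E₁h₂ − E₂h₁) = E₂ → λ = E₂/(E₁h₂ − E₂h₁).
λ = 3.01/(14.9×7.58 − 3.01×11.4) = 3.01/78.63 = 0.03828 per s.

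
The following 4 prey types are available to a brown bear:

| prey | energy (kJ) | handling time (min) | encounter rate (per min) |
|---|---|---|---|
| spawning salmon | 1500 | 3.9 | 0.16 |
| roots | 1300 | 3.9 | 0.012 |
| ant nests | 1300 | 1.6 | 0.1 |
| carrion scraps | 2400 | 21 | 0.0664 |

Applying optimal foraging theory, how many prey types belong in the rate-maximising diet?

3

Rank by E/h (kJ/min): ant nests 812, spawning salmon 385, roots 333, carrion scraps 114. Include each in turn until the next type's E/h falls below the running intake rate.
Rate on top 1: 112.1. spawning salmon: 385 > 112.1 → include.
Rate on top 2: 207.4. roots: 333 > 207.4 → include.
Rate on top 3: 210.6. carrion scraps: 114 < 210.6 → exclude; stop.
Optimal diet: ant nests, spawning salmon, roots — 3 of 4 types.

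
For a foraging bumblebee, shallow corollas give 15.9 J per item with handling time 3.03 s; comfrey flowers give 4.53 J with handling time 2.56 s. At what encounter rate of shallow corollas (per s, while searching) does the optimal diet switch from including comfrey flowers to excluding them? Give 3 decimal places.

At the threshold, the rate on shallow corollas alone equals the profitability of comfrey flowers: λ·15.9/(1 + λ·3.03) = 4.53/2.56 = 1.77.
Rearranging, λ(15.9 − 1.77×3.03) = 1.77, so λ = 1.77/10.54 = 0.1679 per s.

0.168 per s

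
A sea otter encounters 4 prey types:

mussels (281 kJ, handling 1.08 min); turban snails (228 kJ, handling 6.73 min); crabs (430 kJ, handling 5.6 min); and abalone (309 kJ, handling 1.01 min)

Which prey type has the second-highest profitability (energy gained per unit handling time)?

Profitability E/h (kJ/min): mussels = 281/1.08 = 260, turban snails = 228/6.73 = 33.9, crabs = 430/5.6 = 76.8, abalone = 309/1.01 = 306.
Ranked: abalone > mussels > crabs > turban snails.

mussels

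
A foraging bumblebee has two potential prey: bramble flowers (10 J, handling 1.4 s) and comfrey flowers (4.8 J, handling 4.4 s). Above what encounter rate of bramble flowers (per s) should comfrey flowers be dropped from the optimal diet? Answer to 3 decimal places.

0.129 per s

The zero-one rule: include comfrey flowers iff E₂/h₂ > λE₁/(1+λh₁). Equality gives the switch point.
λE₁h₂ = E₂ + λE₂h₁ ⇒ λ = E₂/(E₁h₂ − E₂h₁) = 4.8/(44 − 6.72) = 0.1288 per s.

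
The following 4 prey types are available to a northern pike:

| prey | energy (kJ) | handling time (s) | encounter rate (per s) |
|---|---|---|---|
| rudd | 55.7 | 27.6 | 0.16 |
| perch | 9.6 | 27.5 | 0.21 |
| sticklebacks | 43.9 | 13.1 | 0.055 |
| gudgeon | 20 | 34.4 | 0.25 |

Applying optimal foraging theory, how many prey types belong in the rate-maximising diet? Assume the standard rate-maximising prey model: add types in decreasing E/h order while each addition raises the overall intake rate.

2

E/h in descending order: sticklebacks 3.35, rudd 2.02, gudgeon 0.581, perch 0.349 kJ/s. The optimal diet is the largest prefix of this list for which every included type satisfies E_i/h_i > R on the types above it.
Rate on top 1: 1.403. rudd: 2.02 > 1.403 → include.
Rate on top 2: 1.846. gudgeon: 0.581 < 1.846 → exclude; stop.
Optimal diet: sticklebacks, rudd — 2 of 4 types.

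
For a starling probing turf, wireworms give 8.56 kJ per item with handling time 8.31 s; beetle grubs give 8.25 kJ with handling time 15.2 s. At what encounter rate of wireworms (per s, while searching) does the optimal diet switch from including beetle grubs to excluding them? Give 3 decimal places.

0.134 per s

Drop beetle grubs once their profitability E₂/h₂ falls below the rate achievable on wireworms alone: E₂/h₂ = λE₁/(1 + λh₁).
Solve for λ: λE₁h₂ = E₂(1 + λh₁) → λ(E₁h₂ − E₂h₁) = E₂ → λ = E₂/(E₁h₂ − E₂h₁).
λ = 8.25/(8.56×15.2 − 8.25×8.31) = 8.25/61.55 = 0.134 per s.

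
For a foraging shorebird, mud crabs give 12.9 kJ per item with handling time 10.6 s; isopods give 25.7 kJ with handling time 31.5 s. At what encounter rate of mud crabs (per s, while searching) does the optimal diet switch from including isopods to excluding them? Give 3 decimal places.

The zero-one rule: include isopods iff E₂/h₂ > λE₁/(1+λh₁). Equality gives the switch point.
λE₁h₂ = E₂ + λE₂h₁ ⇒ λ = E₂/(E₁h₂ − E₂h₁) = 25.7/(406.4 − 272.4) = 0.1919 per s.

0.192 per s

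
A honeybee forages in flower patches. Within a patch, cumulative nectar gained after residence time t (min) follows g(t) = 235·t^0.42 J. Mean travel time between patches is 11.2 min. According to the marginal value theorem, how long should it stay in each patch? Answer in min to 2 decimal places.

8.11 min

By the marginal value theorem, leave when the instantaneous gain rate g'(t) equals the habitat-wide average g(t)/(T + t).
g'(t) = 0.42·235·t^-0.58. Setting 0.42·235·t^-0.58 = 235·t^0.42/(11.2+t) gives 0.42(11.2+t) = t, so 0.58·t = 0.42×11.2.
t* = 0.42×11.2/0.58 = 8.11 min.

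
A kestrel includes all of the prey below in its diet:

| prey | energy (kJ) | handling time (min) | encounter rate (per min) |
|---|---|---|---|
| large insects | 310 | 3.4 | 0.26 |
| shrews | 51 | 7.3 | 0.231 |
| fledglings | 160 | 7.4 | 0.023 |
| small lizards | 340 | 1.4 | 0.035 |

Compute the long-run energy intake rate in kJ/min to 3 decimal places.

28.490 kJ/min

R = Σλ_iE_i / (1 + Σλ_ih_i)
Numerator: 0.26×310 + 0.231×51 + 0.023×160 + 0.035×340 = 108
Denominator: 1 + 0.26×3.4 + 0.231×7.3 + 0.023×7.4 + 0.035×1.4 = 3.79
R = 108/3.79 = 28.49 kJ/min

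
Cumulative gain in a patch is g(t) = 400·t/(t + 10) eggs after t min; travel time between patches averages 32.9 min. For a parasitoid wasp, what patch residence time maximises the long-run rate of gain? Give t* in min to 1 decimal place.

18.1 min

By the marginal value theorem, leave when the instantaneous gain rate g'(t) equals the habitat-wide average g(t)/(T + t).
g'(t) = 400·10/(t + 10)². Setting 400·10/(t+10)² = 400t/[(t+10)(32.9+t)] gives 10(32.9+t) = t(t+10), so t² = 10×32.9 = 329.
t* = √329 = 18.14 min.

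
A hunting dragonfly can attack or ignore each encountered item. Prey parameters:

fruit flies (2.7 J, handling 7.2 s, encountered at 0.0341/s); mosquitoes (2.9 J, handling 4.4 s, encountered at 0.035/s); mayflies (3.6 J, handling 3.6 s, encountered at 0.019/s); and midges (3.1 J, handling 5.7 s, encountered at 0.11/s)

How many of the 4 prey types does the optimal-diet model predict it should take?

4

Rank by E/h (J/s): mayflies 1, mosquitoes 0.659, midges 0.544, fruit flies 0.375. Include each in turn until the next type's E/h falls below the running intake rate.
Rate on top 1: 0.06402. mosquitoes: 0.659 > 0.06402 → include.
Rate on top 2: 0.139. midges: 0.544 > 0.139 → include.
Rate on top 3: 0.2763. fruit flies: 0.375 > 0.2763 → include.
Optimal diet: mayflies, mosquitoes, midges, fruit flies — 4 of 4 types.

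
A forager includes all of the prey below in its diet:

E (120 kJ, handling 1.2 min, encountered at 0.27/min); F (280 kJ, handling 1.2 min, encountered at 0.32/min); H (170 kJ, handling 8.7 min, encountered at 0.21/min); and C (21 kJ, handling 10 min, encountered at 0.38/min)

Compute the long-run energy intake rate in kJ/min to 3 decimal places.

Energy encountered per unit search time: 0.27×120 + 0.32×280 + 0.21×170 + 0.38×21 = 165.7 kJ/min.
Handling time per unit search time: 0.27×1.2 + 0.32×1.2 + 0.21×8.7 + 0.38×10 = 6.335.
Rate = 165.7/(1 + 6.335) = 22.59 kJ/min.

22.588 kJ/min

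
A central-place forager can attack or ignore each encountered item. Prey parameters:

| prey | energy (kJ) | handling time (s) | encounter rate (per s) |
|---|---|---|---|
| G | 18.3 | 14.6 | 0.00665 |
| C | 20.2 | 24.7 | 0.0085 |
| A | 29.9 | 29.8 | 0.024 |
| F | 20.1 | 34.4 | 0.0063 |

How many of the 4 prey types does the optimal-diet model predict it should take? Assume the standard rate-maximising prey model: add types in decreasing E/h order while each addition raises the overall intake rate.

4

Profitabilities (E/h, kJ/s): G 1.25, A 1, C 0.818, F 0.584. Add prey in this order while the next type's profitability exceeds the intake rate on those already taken.
Rate on top 1: 0.1109. A: 1 > 0.1109 → include.
Rate on top 2: 0.4631. C: 0.818 > 0.4631 → include.
Rate on top 3: 0.4999. F: 0.584 > 0.4999 → include.
Optimal diet: G, A, C, F — 4 of 4 types.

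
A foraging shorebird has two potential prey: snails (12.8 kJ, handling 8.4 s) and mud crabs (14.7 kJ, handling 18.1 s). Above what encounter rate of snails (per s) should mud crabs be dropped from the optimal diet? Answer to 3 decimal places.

0.136 per s

The zero-one rule: include mud crabs iff E₂/h₂ > λE₁/(1+λh₁). Equality gives the switch point.
λE₁h₂ = E₂ + λE₂h₁ ⇒ λ = E₂/(E₁h₂ − E₂h₁) = 14.7/(231.7 − 123.5) = 0.1359 per s.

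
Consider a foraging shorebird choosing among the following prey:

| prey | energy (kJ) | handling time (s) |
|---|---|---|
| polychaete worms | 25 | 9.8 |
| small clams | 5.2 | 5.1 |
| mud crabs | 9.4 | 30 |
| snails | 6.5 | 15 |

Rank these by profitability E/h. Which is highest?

In descending order of E/h:
polychaete worms: 25/9.8 = 2.55 kJ/s
small clams: 5.2/5.1 = 1.02 kJ/s
snails: 6.5/15 = 0.433 kJ/s
mud crabs: 9.4/30 = 0.313 kJ/s

polychaete worms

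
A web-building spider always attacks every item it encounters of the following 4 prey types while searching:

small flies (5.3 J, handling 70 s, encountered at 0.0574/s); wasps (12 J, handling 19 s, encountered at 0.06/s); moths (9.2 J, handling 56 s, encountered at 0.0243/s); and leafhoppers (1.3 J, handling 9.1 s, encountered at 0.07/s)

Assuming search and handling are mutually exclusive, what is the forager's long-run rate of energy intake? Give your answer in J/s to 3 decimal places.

R = (0.0574×5.3 + 0.06×12 + 0.0243×9.2 + 0.07×1.3) / (1 + 0.0574×70 + 0.06×19 + 0.0243×56 + 0.07×9.1) = 1.339/8.156 = 0.1642 J/s.

0.164 J/s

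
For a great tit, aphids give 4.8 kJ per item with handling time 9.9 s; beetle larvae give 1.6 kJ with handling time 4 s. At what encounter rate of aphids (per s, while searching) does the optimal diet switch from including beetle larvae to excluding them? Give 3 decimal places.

Drop beetle larvae once their profitability E₂/h₂ falls below the rate achievable on aphids alone: E₂/h₂ = λE₁/(1 + λh₁).
Solve for λ: λE₁h₂ = E₂(1 + λh₁) → λ(E₁h₂ − E₂h₁) = E₂ → λ = E₂/(E₁h₂ − E₂h₁).
λ = 1.6/(4.8×4 − 1.6×9.9) = 1.6/3.36 = 0.4762 per s.

0.476 per s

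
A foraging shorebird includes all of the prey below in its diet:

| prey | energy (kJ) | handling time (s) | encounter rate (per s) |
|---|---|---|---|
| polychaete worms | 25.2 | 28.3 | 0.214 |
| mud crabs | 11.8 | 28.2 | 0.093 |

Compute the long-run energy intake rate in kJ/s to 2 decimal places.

0.67 kJ/s

R = (0.214×25.2 + 0.093×11.8) / (1 + 0.214×28.3 + 0.093×28.2) = 6.49/9.679 = 0.6706 kJ/s.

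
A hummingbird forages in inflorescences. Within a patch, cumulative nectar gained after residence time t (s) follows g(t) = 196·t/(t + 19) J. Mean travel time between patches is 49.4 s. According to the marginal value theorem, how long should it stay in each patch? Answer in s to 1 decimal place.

By the marginal value theorem, leave when the instantaneous gain rate g'(t) equals the habitat-wide average g(t)/(T + t).
g'(t) = 196·19/(t + 19)². Setting 196·19/(t+19)² = 196t/[(t+19)(49.4+t)] gives 19(49.4+t) = t(t+19), so t² = 19×49.4 = 938.6.
t* = √938.6 = 30.64 s.

30.6 s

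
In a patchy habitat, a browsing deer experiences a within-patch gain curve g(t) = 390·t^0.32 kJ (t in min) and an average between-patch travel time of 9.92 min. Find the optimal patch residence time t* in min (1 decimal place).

4.7 min

By the marginal value theorem, leave when the instantaneous gain rate g'(t) equals the habitat-wide average g(t)/(T + t).
g'(t) = 0.32·390·t^-0.68. Setting 0.32·390·t^-0.68 = 390·t^0.32/(9.92+t) gives 0.32(9.92+t) = t, so 0.68·t = 0.32×9.92.
t* = 0.32×9.92/0.68 = 4.668 min.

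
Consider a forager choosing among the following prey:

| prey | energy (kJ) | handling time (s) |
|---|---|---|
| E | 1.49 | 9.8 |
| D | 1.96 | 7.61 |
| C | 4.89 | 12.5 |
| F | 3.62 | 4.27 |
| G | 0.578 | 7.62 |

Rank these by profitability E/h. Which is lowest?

G

In descending order of E/h:
F: 3.62/4.27 = 0.848 kJ/s
C: 4.89/12.5 = 0.391 kJ/s
D: 1.96/7.61 = 0.258 kJ/s
E: 1.49/9.8 = 0.152 kJ/s
G: 0.578/7.62 = 0.0759 kJ/s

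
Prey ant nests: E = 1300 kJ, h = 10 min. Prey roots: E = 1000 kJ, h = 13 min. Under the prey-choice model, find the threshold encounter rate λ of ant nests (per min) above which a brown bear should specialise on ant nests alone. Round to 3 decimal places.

The zero-one rule: include roots iff E₂/h₂ > λE₁/(1+λh₁). Equality gives the switch point.
λE₁h₂ = E₂ + λE₂h₁ ⇒ λ = E₂/(E₁h₂ − E₂h₁) = 1000/(1.69e+04 − 1e+04) = 0.1449 per min.

0.145 per min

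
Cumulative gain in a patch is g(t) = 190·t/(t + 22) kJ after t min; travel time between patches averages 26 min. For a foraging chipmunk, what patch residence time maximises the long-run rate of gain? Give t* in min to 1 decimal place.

By the marginal value theorem, leave when the instantaneous gain rate g'(t) equals the habitat-wide average g(t)/(T + t).
g'(t) = 190·22/(t + 22)². Setting 190·22/(t+22)² = 190t/[(t+22)(26+t)] gives 22(26+t) = t(t+22), so t² = 22×26 = 572.
t* = √572 = 23.92 min.

23.9 min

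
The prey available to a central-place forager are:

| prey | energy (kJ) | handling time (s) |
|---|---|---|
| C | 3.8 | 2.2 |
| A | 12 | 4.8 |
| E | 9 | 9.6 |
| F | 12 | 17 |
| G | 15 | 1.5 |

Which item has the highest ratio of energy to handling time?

In descending order of E/h:
G: 15/1.5 = 10 kJ/s
A: 12/4.8 = 2.5 kJ/s
C: 3.8/2.2 = 1.73 kJ/s
E: 9/9.6 = 0.938 kJ/s
F: 12/17 = 0.706 kJ/s

G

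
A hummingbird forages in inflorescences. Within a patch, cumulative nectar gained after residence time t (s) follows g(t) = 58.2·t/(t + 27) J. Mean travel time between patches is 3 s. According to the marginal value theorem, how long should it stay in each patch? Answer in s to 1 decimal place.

Maximise g(t)/(T+t): set derivative to zero → g'(t)(T+t) = g(t).
g'(t) = 58.2·27/(t + 27)². Setting 58.2·27/(t+27)² = 58.2t/[(t+27)(3+t)] gives 27(3+t) = t(t+27), so t² = 27×3 = 81.
t* = √81 = 9 s.

9.0 s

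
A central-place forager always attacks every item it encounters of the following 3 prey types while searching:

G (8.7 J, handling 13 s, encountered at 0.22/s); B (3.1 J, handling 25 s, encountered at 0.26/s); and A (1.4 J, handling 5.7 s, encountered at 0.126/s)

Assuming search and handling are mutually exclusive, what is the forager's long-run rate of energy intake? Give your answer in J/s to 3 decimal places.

0.261 J/s

Energy encountered per unit search time: 0.22×8.7 + 0.26×3.1 + 0.126×1.4 = 2.896 J/s.
Handling time per unit search time: 0.22×13 + 0.26×25 + 0.126×5.7 = 10.08.
Rate = 2.896/(1 + 10.08) = 0.2615 J/s.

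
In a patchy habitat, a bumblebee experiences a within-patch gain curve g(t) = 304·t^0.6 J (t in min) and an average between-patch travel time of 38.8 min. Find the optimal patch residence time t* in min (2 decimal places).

Maximise g(t)/(T+t): set derivative to zero → g'(t)(T+t) = g(t).
g'(t) = 0.6·304·t^-0.4. Setting 0.6·304·t^-0.4 = 304·t^0.6/(38.8+t) gives 0.6(38.8+t) = t, so 0.40·t = 0.6×38.8.
t* = 0.6×38.8/0.40 = 58.2 min.

58.20 min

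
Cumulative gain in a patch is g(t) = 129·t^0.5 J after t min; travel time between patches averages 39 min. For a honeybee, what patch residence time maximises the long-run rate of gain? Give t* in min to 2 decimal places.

Maximise g(t)/(T+t): set derivative to zero → g'(t)(T+t) = g(t).
g'(t) = 0.5·129·t^-0.5. Setting 0.5·129·t^-0.5 = 129·t^0.5/(39+t) gives 0.5(39+t) = t, so 0.50·t = 0.5×39.
t* = 0.5×39/0.50 = 39 min.

39.00 min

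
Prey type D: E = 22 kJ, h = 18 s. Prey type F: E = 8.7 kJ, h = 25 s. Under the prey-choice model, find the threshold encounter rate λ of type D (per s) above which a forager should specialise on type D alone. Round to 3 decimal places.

0.022 per s

At the threshold, the rate on type D alone equals the profitability of type F: λ·22/(1 + λ·18) = 8.7/25 = 0.348.
Rearranging, λ(22 − 0.348×18) = 0.348, so λ = 0.348/15.74 = 0.02211 per s.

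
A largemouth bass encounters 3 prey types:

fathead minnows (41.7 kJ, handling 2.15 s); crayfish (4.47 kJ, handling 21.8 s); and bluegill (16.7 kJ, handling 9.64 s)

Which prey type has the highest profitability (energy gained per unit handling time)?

fathead minnows

In descending order of E/h:
fathead minnows: 41.7/2.15 = 19.4 kJ/s
bluegill: 16.7/9.64 = 1.73 kJ/s
crayfish: 4.47/21.8 = 0.205 kJ/s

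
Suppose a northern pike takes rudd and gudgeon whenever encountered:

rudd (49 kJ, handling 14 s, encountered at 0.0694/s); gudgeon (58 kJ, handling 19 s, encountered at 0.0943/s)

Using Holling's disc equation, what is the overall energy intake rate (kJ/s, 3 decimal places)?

Energy encountered per unit search time: 0.0694×49 + 0.0943×58 = 8.87 kJ/s.
Handling time per unit search time: 0.0694×14 + 0.0943×19 = 2.763.
Rate = 8.87/(1 + 2.763) = 2.357 kJ/s.

2.357 kJ/s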